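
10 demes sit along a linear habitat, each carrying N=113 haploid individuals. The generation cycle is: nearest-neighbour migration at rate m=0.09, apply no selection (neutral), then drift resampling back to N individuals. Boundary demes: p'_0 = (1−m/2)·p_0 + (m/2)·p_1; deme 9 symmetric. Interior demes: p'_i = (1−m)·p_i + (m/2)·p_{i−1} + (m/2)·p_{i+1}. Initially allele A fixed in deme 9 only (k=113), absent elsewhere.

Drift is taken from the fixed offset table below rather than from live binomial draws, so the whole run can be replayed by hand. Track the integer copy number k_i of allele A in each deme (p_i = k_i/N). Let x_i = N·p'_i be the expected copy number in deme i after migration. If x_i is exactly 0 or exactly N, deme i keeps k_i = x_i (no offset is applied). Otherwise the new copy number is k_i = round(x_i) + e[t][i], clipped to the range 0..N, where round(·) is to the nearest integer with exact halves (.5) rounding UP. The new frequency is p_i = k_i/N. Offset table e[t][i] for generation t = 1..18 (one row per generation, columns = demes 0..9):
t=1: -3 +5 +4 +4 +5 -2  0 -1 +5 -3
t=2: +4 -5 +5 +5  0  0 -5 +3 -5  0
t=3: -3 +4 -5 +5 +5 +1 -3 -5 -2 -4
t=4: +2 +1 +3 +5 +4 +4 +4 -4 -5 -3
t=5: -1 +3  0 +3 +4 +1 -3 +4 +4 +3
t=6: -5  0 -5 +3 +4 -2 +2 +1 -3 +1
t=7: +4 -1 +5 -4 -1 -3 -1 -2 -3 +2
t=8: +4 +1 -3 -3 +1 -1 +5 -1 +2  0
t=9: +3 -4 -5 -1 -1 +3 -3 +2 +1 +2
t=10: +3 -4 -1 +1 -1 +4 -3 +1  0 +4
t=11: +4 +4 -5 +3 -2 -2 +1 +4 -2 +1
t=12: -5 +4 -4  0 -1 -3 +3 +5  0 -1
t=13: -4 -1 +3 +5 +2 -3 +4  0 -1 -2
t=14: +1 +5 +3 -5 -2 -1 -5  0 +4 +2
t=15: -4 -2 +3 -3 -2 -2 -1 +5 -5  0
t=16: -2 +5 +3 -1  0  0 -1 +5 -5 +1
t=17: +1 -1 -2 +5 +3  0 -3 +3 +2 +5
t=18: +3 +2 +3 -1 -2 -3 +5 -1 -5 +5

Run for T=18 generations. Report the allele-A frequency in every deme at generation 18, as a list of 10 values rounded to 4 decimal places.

t=0: k=[0 0 0 0 0 0 0 0 0 113]
t=1: x=[0.0000 0.0000 0.0000 0.0000 0.0000 0.0000 0.0000 0.0000 5.0850 107.9150] k=[0 0 0 0 0 0 0 0 10 105]
t=2: x=[0.0000 0.0000 0.0000 0.0000 0.0000 0.0000 0.0000 0.4500 13.8250 100.7250] k=[0 0 0 0 0 0 0 3 9 101]
t=3: x=[0.0000 0.0000 0.0000 0.0000 0.0000 0.0000 0.1350 3.1350 12.8700 96.8600] k=[0 0 0 0 0 0 0 0 11 93]
t=4: x=[0.0000 0.0000 0.0000 0.0000 0.0000 0.0000 0.0000 0.4950 14.1950 89.3100] k=[0 0 0 0 0 0 0 0 9 86]
t=5: x=[0.0000 0.0000 0.0000 0.0000 0.0000 0.0000 0.0000 0.4050 12.0600 82.5350] k=[0 0 0 0 0 0 0 4 16 86]
t=6: x=[0.0000 0.0000 0.0000 0.0000 0.0000 0.0000 0.1800 4.3600 18.6100 82.8500] k=[0 0 0 0 0 0 2 5 16 84]
t=7: x=[0.0000 0.0000 0.0000 0.0000 0.0000 0.0900 2.0450 5.3600 18.5650 80.9400] k=[0 0 0 0 0 0 1 3 16 83]
t=8: x=[0.0000 0.0000 0.0000 0.0000 0.0000 0.0450 1.0450 3.4950 18.4300 79.9850] k=[0 0 0 0 0 0 6 2 20 80]
t=9: x=[0.0000 0.0000 0.0000 0.0000 0.0000 0.2700 5.5500 2.9900 21.8900 77.3000] k=[0 0 0 0 0 3 3 5 23 79]
t=10: x=[0.0000 0.0000 0.0000 0.0000 0.1350 2.8650 3.0900 5.7200 24.7100 76.4800] k=[0 0 0 0 0 7 0 7 25 80]
t=11: x=[0.0000 0.0000 0.0000 0.0000 0.3150 6.3700 0.6300 7.4950 26.6650 77.5250] k=[0 0 0 0 0 4 2 11 25 79]
t=12: x=[0.0000 0.0000 0.0000 0.0000 0.1800 3.7300 2.4950 11.2250 26.8000 76.5700] k=[0 0 0 0 0 1 5 16 27 76]
t=13: x=[0.0000 0.0000 0.0000 0.0000 0.0450 1.1350 5.3150 16.0000 28.7100 73.7950] k=[0 0 0 0 2 0 9 16 28 72]
t=14: x=[0.0000 0.0000 0.0000 0.0900 1.8200 0.4950 8.9100 16.2250 29.4400 70.0200] k=[0 0 0 0 0 0 4 16 33 72]
t=15: x=[0.0000 0.0000 0.0000 0.0000 0.0000 0.1800 4.3600 16.2250 33.9900 70.2450] k=[0 0 0 0 0 0 3 21 29 70]
t=16: x=[0.0000 0.0000 0.0000 0.0000 0.0000 0.1350 3.6750 20.5500 30.4850 68.1550] k=[0 0 0 0 0 0 3 26 25 69]
t=17: x=[0.0000 0.0000 0.0000 0.0000 0.0000 0.1350 3.9000 24.9200 27.0250 67.0200] k=[0 0 0 0 0 0 1 28 29 72]
t=18: x=[0.0000 0.0000 0.0000 0.0000 0.0000 0.0450 2.1700 26.8300 30.8900 70.0650] k=[0 0 0 0 0 0 7 26 26 75]

[0.0000, 0.0000, 0.0000, 0.0000, 0.0000, 0.0000, 0.0619, 0.2301, 0.2301, 0.6637]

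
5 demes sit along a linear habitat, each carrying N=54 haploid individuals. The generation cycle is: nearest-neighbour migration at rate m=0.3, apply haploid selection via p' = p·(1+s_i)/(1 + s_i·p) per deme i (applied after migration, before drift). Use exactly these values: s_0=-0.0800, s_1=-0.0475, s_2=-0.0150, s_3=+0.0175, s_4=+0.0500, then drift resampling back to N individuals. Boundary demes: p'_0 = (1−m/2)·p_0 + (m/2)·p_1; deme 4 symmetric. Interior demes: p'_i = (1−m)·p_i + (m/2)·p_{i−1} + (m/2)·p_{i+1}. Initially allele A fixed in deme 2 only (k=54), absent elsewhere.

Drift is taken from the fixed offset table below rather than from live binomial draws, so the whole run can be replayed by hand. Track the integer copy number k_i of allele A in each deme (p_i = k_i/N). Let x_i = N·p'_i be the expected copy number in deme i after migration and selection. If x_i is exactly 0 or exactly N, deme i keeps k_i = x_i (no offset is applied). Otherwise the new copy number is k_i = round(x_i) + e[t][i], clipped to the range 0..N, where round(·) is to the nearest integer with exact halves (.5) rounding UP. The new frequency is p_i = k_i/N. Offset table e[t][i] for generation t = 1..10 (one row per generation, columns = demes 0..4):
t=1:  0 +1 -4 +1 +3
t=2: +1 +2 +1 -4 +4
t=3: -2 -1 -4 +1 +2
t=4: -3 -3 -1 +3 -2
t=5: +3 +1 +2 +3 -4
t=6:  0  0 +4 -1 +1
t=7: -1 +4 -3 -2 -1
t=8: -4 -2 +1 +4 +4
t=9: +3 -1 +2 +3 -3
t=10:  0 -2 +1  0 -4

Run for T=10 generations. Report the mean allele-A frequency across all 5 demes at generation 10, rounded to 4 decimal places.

t=0: k=[0 0 54 0 0]
t=1: x=[0.0000 7.7706 37.6281 8.2202 0.0000] k=[0 9 34 9 0]
t=2: x=[1.2445 10.9685 26.2961 11.5568 1.4157] k=[2 13 27 8 5]
t=3: x=[3.3763 12.9645 21.8531 10.5465 5.6938] k=[1 12 18 12 8]
t=4: x=[2.4476 10.8227 16.0291 12.4656 8.9587] k=[0 8 15 15 7]
t=5: x=[1.1060 7.5291 13.7942 13.9790 8.5451] k=[4 9 16 17 5]
t=6: x=[4.4010 8.9313 14.9361 15.2390 7.0953] k=[4 9 19 14 8]
t=7: x=[4.4010 9.3672 16.5759 14.0294 9.2686] k=[3 13 14 12 8]
t=8: x=[4.1678 11.2115 13.3972 11.8598 8.9587] k=[0 9 14 16 13]
t=9: x=[1.2445 8.0606 13.3972 15.4406 13.9488] k=[4 7 15 18 11]
t=10: x=[4.1212 7.4325 14.0920 16.6995 12.5129] k=[4 5 15 17 9]

0.1852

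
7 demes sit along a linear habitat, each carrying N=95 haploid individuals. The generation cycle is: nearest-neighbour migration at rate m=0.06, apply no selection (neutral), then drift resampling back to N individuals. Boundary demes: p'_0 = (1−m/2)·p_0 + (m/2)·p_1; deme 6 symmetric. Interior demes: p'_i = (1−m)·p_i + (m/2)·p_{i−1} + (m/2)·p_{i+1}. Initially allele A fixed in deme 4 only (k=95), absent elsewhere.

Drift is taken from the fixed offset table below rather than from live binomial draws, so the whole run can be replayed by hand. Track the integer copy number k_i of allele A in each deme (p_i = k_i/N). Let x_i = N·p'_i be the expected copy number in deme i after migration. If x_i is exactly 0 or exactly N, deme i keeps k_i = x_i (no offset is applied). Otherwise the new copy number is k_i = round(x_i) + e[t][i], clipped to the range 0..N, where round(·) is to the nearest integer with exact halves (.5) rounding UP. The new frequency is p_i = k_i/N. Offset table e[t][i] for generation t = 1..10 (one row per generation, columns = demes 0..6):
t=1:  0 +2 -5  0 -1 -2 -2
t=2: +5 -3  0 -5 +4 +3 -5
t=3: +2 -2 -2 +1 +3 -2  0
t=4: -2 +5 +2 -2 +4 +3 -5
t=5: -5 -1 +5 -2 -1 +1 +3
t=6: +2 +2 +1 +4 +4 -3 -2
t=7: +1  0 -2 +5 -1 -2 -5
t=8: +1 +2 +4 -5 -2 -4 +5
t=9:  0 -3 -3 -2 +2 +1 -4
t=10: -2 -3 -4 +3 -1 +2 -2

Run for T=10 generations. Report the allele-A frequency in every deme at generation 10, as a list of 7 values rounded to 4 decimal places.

t=0: k=[0 0 0 0 95 0 0]
t=1: x=[0.0000 0.0000 0.0000 2.8500 89.3000 2.8500 0.0000] k=[0 0 0 3 88 1 0]
t=2: x=[0.0000 0.0000 0.0900 5.4600 82.8400 3.5800 0.0300] k=[0 0 0 0 87 7 0]
t=3: x=[0.0000 0.0000 0.0000 2.6100 81.9900 9.1900 0.2100] k=[0 0 0 4 85 7 0]
t=4: x=[0.0000 0.0000 0.1200 6.3100 80.2300 9.1300 0.2100] k=[0 0 2 4 84 12 0]
t=5: x=[0.0000 0.0600 2.0000 6.3400 79.4400 13.8000 0.3600] k=[0 0 7 4 78 15 3]
t=6: x=[0.0000 0.2100 6.7000 6.3100 73.8900 16.5300 3.3600] k=[0 2 8 10 78 14 1]
t=7: x=[0.0600 2.1200 7.8800 11.9800 74.0400 15.5300 1.3900] k=[1 2 6 17 73 14 0]
t=8: x=[1.0300 2.0900 6.2100 18.3500 69.5500 15.3500 0.4200] k=[2 4 10 13 68 11 5]
t=9: x=[2.0600 4.1200 9.9100 14.5600 64.6400 12.5300 5.1800] k=[2 1 7 13 67 14 1]
t=10: x=[1.9700 1.2100 7.0000 14.4400 63.7900 15.2000 1.3900] k=[0 0 3 17 63 17 0]

[0.0000, 0.0000, 0.0316, 0.1789, 0.6632, 0.1789, 0.0000]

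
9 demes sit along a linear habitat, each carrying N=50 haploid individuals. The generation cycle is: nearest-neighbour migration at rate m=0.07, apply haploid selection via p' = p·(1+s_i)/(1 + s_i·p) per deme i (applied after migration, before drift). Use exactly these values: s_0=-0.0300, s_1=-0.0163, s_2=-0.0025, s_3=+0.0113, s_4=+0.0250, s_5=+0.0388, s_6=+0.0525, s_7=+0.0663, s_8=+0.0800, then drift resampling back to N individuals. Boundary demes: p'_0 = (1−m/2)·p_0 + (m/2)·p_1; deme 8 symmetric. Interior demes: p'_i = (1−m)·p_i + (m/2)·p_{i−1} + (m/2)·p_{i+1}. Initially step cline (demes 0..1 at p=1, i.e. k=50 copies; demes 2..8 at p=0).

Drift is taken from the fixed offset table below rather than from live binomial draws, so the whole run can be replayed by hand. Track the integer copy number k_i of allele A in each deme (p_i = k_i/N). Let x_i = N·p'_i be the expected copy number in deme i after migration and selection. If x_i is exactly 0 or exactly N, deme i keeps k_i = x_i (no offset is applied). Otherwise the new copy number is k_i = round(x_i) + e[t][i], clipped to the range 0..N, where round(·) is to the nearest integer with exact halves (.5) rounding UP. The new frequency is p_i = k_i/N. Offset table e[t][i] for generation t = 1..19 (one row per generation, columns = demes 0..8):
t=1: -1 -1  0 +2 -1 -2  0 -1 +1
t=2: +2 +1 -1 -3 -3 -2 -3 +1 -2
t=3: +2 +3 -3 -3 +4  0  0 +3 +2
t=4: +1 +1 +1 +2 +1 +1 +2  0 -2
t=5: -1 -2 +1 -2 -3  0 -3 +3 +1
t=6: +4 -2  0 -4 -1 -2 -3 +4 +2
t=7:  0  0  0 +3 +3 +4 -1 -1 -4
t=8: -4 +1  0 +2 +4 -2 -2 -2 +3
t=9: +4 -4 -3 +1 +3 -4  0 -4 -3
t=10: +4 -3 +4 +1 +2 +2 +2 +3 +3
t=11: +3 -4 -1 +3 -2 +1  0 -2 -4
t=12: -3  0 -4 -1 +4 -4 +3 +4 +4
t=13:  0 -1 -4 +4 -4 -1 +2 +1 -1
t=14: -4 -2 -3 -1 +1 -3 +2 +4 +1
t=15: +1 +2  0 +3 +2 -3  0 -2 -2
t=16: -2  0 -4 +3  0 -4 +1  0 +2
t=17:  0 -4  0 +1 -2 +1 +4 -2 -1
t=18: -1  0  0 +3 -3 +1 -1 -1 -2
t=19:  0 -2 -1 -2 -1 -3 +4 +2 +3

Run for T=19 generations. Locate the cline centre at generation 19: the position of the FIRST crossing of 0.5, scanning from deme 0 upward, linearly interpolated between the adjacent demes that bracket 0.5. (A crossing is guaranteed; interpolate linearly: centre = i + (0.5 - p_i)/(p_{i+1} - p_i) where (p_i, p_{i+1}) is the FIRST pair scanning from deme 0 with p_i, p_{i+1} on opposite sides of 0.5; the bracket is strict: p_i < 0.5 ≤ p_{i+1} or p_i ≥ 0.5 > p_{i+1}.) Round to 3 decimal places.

t=0: k=[50 50 0 0 0 0 0 0 0]
t=1: x=[50.0000 48.2220 1.7458 0.0000 0.0000 0.0000 0.0000 0.0000 0.0000] k=[50 47 2 0 0 0 0 0 0]
t=2: x=[49.8918 45.4627 3.4969 0.0708 0.0000 0.0000 0.0000 0.0000 0.0000] k=[50 46 2 0 0 0 0 0 0]
t=3: x=[49.8557 44.5203 3.4619 0.0708 0.0000 0.0000 0.0000 0.0000 0.0000] k=[50 48 0 0 0 0 0 0 0]
t=4: x=[49.9278 46.3346 1.6759 0.0000 0.0000 0.0000 0.0000 0.0000 0.0000] k=[50 47 3 0 0 0 0 0 0]
t=5: x=[49.8918 45.4981 4.4249 0.1062 0.0000 0.0000 0.0000 0.0000 0.0000] k=[49 43 5 0 0 0 0 0 0]
t=6: x=[48.7535 41.7676 6.1415 0.1770 0.0000 0.0000 0.0000 0.0000 0.0000] k=[50 40 6 0 0 0 0 0 0]
t=7: x=[49.6393 39.0198 6.9650 0.2124 0.0000 0.0000 0.0000 0.0000 0.0000] k=[50 39 7 3 0 0 0 0 0]
t=8: x=[49.6032 38.1168 7.9632 3.0672 0.1076 0.0000 0.0000 0.0000 0.0000] k=[46 39 8 5 4 0 0 0 0]
t=9: x=[45.6352 38.0109 8.9616 5.1214 3.9846 0.1454 0.0000 0.0000 0.0000] k=[50 34 6 6 7 0 0 0 0]
t=10: x=[49.4229 33.3983 6.9650 6.0949 6.8649 0.2545 0.0000 0.0000 0.0000] k=[50 30 11 7 9 2 0 0 0]
t=11: x=[49.2787 29.8376 11.5028 7.2796 8.8636 2.2556 0.0737 0.0000 0.0000] k=[50 26 11 10 7 3 0 0 0]
t=12: x=[49.1345 26.1101 11.4679 10.0197 7.1143 3.1454 0.1105 0.0000 0.0000] k=[46 26 7 9 11 0 3 0 0]
t=13: x=[45.1687 25.8299 7.7186 9.0832 10.7519 0.5088 2.9279 0.1119 0.0000] k=[45 25 4 13 7 0 5 1 0]
t=14: x=[44.1444 24.7596 5.0386 12.5805 7.1143 0.4362 4.9068 1.1765 0.0378] k=[40 23 2 12 8 0 7 5 1]
t=15: x=[39.1484 22.6562 3.0778 11.6099 8.0250 0.5451 6.9869 5.2227 1.2290] k=[40 25 3 15 10 0 7 3 0]
t=16: x=[39.2197 24.5496 4.1804 14.5205 10.0214 0.6178 6.9143 3.2232 0.1134] k=[37 25 0 18 10 0 8 3 2]
t=17: x=[36.2788 24.3397 1.5014 17.2166 10.1280 0.6541 7.8787 3.3343 2.1907] k=[36 20 2 18 8 2 12 1 1]
t=18: x=[35.1237 19.7334 3.1825 17.2166 8.3097 2.6541 11.7178 1.4741 1.0783] k=[34 20 3 20 5 4 11 0 0]
t=19: x=[33.1716 19.6985 4.1804 19.0122 5.6118 4.4313 10.7969 0.4103 0.0000] k=[33 18 3 17 5 1 15 2 0]

0.533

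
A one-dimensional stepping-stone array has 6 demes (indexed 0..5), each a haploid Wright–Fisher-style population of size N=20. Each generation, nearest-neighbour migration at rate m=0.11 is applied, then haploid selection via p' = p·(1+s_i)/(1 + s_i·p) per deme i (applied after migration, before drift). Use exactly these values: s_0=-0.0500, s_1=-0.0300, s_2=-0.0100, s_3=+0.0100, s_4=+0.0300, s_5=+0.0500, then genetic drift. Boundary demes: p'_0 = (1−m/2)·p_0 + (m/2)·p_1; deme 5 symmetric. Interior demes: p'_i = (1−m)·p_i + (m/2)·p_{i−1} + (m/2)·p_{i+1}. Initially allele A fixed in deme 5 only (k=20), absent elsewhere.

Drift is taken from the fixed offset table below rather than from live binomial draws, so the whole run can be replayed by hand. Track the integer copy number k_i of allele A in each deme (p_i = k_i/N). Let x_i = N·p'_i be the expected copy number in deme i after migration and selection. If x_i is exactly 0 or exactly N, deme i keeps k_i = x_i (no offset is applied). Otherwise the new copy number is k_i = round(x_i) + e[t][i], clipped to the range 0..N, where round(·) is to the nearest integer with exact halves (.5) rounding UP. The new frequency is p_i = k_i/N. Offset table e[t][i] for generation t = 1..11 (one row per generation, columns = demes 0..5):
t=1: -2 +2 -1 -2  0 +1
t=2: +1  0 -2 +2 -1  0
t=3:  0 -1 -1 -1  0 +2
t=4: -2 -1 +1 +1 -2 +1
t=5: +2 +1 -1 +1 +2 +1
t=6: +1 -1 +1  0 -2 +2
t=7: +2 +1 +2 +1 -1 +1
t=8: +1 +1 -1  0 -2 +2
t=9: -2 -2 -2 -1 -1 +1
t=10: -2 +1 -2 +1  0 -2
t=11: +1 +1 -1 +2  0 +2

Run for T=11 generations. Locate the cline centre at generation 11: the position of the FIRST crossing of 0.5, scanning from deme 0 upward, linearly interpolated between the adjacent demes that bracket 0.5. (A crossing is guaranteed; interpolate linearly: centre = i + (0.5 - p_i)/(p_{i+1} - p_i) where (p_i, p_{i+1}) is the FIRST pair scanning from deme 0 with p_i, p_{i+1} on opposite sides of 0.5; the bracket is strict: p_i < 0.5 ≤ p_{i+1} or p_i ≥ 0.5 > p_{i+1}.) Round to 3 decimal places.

t=0: k=[0 0 0 0 0 20]
t=1: x=[0.0000 0.0000 0.0000 0.0000 1.1311 18.9496] k=[0 0 0 0 1 20]
t=2: x=[0.0000 0.0000 0.0000 0.0555 2.0436 19.0023] k=[0 0 0 2 1 19]
t=3: x=[0.0000 0.0000 0.1089 1.8517 2.0999 18.0957] k=[0 0 0 1 2 20]
t=4: x=[0.0000 0.0000 0.0545 1.0095 3.0098 19.0549] k=[0 0 1 2 1 20]
t=5: x=[0.0000 0.0534 0.9905 1.9071 2.1562 19.0023] k=[0 1 0 3 4 20]
t=6: x=[0.0523 0.8645 0.2178 2.9147 4.9340 19.1601] k=[1 0 1 3 3 20]
t=7: x=[0.8999 0.1067 1.0450 2.9147 4.0293 19.1075] k=[3 1 3 4 3 20]
t=8: x=[2.7655 1.1856 2.9198 3.9213 4.0852 19.1075] k=[4 2 2 4 2 20]
t=9: x=[3.7318 2.0532 2.0911 3.8106 3.1782 19.0549] k=[2 0 0 3 2 20]
t=10: x=[1.8040 0.1067 0.1634 2.8039 3.1221 19.0549] k=[0 1 0 4 3 17]
t=11: x=[0.0523 0.8645 0.2723 3.7553 3.9173 16.3770] k=[1 2 0 6 4 18]

4.429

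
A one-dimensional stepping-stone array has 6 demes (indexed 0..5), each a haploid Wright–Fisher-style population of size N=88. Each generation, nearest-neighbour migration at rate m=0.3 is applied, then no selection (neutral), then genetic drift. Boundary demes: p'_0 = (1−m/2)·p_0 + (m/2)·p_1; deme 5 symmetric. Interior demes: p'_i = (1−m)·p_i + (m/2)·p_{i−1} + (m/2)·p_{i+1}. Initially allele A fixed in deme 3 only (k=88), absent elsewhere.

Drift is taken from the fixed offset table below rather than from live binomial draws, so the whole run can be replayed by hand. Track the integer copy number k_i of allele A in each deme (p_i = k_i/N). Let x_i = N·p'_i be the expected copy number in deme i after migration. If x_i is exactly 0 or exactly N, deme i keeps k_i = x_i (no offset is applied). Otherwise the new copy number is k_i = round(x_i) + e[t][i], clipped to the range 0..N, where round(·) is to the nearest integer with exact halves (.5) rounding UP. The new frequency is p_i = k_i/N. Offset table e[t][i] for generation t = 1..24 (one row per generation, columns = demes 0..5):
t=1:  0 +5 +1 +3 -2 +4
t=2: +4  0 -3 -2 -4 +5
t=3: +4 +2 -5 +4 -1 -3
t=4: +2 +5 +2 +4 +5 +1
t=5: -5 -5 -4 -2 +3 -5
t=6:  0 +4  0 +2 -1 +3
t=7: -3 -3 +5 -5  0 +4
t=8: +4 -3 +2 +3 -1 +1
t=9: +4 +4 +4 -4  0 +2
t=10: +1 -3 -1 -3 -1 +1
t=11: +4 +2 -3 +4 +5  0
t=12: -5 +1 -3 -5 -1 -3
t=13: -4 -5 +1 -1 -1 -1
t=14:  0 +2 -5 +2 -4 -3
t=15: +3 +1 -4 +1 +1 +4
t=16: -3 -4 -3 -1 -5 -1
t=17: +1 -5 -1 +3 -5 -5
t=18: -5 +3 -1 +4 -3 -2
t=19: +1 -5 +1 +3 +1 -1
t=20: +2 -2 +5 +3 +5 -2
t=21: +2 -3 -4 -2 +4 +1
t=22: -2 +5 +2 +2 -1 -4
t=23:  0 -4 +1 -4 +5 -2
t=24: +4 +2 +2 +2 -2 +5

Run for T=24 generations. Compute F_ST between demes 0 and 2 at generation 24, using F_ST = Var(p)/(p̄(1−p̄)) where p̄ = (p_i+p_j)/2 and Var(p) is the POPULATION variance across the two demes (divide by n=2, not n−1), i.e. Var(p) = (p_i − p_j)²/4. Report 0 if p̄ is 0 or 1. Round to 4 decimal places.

t=0: k=[0 0 0 88 0 0]
t=1: x=[0.0000 0.0000 13.2000 61.6000 13.2000 0.0000] k=[0 0 14 65 11 0]
t=2: x=[0.0000 2.1000 19.5500 49.2500 17.4500 1.6500] k=[0 2 17 47 13 7]
t=3: x=[0.3000 3.9500 19.2500 37.4000 17.2000 7.9000] k=[4 6 14 41 16 5]
t=4: x=[4.3000 6.9000 16.8500 33.2000 18.1000 6.6500] k=[6 12 19 37 23 8]
t=5: x=[6.9000 12.1500 20.6500 32.2000 22.8500 10.2500] k=[2 7 17 30 26 5]
t=6: x=[2.7500 7.7500 17.4500 27.4500 23.4500 8.1500] k=[3 12 17 29 22 11]
t=7: x=[4.3500 11.4000 18.0500 26.1500 21.4000 12.6500] k=[1 8 23 21 21 17]
t=8: x=[2.0500 9.2000 20.4500 21.3000 20.4000 17.6000] k=[6 6 22 24 19 19]
t=9: x=[6.0000 8.4000 19.9000 22.9500 19.7500 19.0000] k=[10 12 24 19 20 21]
t=10: x=[10.3000 13.5000 21.4500 19.9000 20.0000 20.8500] k=[11 11 20 17 19 22]
t=11: x=[11.0000 12.3500 18.2000 17.7500 19.1500 21.5500] k=[15 14 15 22 24 22]
t=12: x=[14.8500 14.3000 15.9000 21.2500 23.4000 22.3000] k=[10 15 13 16 22 19]
t=13: x=[10.7500 13.9500 13.7500 16.4500 20.6500 19.4500] k=[7 9 15 15 20 18]
t=14: x=[7.3000 9.6000 14.1000 15.7500 18.9500 18.3000] k=[7 12 9 18 15 15]
t=15: x=[7.7500 10.8000 10.8000 16.2000 15.4500 15.0000] k=[11 12 7 17 16 19]
t=16: x=[11.1500 11.1000 9.2500 15.3500 16.6000 18.5500] k=[8 7 6 14 12 18]
t=17: x=[7.8500 7.0000 7.3500 12.5000 13.2000 17.1000] k=[9 2 6 16 8 12]
t=18: x=[7.9500 3.6500 6.9000 13.3000 9.8000 11.4000] k=[3 7 6 17 7 9]
t=19: x=[3.6000 6.2500 7.8000 13.8500 8.8000 8.7000] k=[5 1 9 17 10 8]
t=20: x=[4.4000 2.8000 9.0000 14.7500 10.7500 8.3000] k=[6 1 14 18 16 6]
t=21: x=[5.2500 3.7000 12.6500 17.1000 14.8000 7.5000] k=[7 1 9 15 19 9]
t=22: x=[6.1000 3.1000 8.7000 14.7000 16.9000 10.5000] k=[4 8 11 17 16 7]
t=23: x=[4.6000 7.8500 11.4500 15.9500 14.8000 8.3500] k=[5 4 12 12 20 6]
t=24: x=[4.8500 5.3500 10.8000 13.2000 16.7000 8.1000] k=[9 7 13 15 15 13]

0.0047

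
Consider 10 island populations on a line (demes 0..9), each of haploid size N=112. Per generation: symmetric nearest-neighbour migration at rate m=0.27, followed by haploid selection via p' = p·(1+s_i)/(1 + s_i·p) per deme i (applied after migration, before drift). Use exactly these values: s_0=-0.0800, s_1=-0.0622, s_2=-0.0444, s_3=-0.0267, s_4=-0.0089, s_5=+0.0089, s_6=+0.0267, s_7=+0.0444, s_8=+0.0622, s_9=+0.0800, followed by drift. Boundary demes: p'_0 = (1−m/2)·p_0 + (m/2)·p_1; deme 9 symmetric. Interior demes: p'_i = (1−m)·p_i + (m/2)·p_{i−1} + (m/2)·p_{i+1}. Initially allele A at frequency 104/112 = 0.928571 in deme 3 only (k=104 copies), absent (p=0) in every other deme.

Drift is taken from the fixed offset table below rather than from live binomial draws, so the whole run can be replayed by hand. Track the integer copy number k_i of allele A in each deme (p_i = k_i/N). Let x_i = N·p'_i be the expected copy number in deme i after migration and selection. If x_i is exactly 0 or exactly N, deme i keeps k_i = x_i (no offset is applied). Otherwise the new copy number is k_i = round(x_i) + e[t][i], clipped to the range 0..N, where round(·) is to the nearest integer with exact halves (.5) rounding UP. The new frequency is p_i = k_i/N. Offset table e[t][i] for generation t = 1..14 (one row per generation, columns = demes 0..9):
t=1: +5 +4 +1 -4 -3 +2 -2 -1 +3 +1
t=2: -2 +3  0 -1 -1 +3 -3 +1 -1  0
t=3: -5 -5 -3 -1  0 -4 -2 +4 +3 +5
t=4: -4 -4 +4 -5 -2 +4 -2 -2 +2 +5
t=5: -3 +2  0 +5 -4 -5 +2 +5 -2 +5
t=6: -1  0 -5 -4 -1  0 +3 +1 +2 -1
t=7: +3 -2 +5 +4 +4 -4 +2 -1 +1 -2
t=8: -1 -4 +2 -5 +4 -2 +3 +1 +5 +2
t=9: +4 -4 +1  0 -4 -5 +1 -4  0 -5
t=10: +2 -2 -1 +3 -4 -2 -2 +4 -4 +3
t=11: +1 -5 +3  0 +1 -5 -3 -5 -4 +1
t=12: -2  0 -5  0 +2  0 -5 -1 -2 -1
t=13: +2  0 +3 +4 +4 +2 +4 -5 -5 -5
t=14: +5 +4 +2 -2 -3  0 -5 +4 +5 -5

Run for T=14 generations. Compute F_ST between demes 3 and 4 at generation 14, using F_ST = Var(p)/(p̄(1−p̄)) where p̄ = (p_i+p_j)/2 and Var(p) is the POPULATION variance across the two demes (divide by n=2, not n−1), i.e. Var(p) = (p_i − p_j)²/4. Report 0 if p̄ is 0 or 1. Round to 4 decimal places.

t=0: k=[0 0 0 104 0 0 0 0 0 0]
t=1: x=[0.0000 0.0000 13.4917 75.2550 13.9306 0.0000 0.0000 0.0000 0.0000 0.0000] k=[0 0 14 71 11 0 0 0 0 0]
t=2: x=[0.0000 1.7743 19.0754 54.4476 17.4827 1.4980 0.0000 0.0000 0.0000 0.0000] k=[0 5 19 53 16 4 0 0 0 0]
t=3: x=[0.6213 5.8486 20.9165 42.6977 19.2322 5.1231 0.5543 0.0000 0.0000 0.0000] k=[0 1 18 42 19 1 0 0 0 0]
t=4: x=[0.1242 2.9687 18.2408 35.0005 19.5304 3.3235 0.1386 0.0000 0.0000 0.0000] k=[0 0 22 30 18 7 0 0 0 0]
t=5: x=[0.0000 2.7899 19.3715 26.7452 17.9995 7.6026 0.9700 0.0000 0.0000 0.0000] k=[0 5 19 32 14 3 3 0 0 0]
t=6: x=[0.6213 5.8486 18.1632 27.2531 14.8296 4.5233 2.6626 0.4229 0.0000 0.0000] k=[0 6 13 23 14 5 6 1 0 0]
t=7: x=[0.7456 5.7731 12.8783 19.9868 13.8909 6.4033 5.3220 1.6074 0.1434 0.0000] k=[4 4 18 24 18 2 7 1 1 0]
t=8: x=[3.6905 5.5418 16.2779 21.8993 16.5237 4.8762 5.6548 1.8890 0.9184 0.1458] k=[3 2 18 17 21 3 9 3 6 2]
t=9: x=[2.6412 4.0375 15.1017 17.2759 17.8952 6.2924 7.5637 4.3948 5.3544 2.7382] k=[7 0 16 17 14 1 9 0 5 0]
t=10: x=[5.5948 2.9169 13.4289 16.0836 12.5500 3.8680 6.8730 1.9724 3.8692 0.7286] k=[8 1 12 19 9 2 5 6 0 4]
t=11: x=[6.5235 3.2228 11.0012 16.3240 9.3283 3.3789 4.8508 5.2689 1.4329 3.7276] k=[8 0 14 16 10 0 2 0 0 5]
t=12: x=[6.3980 2.7899 11.8887 14.5735 9.3829 1.6342 1.4985 0.2820 0.7167 4.6566] k=[4 3 7 15 11 2 0 0 0 4]
t=13: x=[3.5656 3.4535 7.2268 13.0644 10.2415 2.9705 0.2772 0.0000 0.5734 3.7276] k=[6 3 10 17 14 5 4 0 0 0]
t=14: x=[5.1681 4.0893 9.5940 15.2892 13.0863 6.1311 3.6878 0.5639 0.0000 0.0000] k=[10 8 12 13 10 6 0 5 0 0]

0.0019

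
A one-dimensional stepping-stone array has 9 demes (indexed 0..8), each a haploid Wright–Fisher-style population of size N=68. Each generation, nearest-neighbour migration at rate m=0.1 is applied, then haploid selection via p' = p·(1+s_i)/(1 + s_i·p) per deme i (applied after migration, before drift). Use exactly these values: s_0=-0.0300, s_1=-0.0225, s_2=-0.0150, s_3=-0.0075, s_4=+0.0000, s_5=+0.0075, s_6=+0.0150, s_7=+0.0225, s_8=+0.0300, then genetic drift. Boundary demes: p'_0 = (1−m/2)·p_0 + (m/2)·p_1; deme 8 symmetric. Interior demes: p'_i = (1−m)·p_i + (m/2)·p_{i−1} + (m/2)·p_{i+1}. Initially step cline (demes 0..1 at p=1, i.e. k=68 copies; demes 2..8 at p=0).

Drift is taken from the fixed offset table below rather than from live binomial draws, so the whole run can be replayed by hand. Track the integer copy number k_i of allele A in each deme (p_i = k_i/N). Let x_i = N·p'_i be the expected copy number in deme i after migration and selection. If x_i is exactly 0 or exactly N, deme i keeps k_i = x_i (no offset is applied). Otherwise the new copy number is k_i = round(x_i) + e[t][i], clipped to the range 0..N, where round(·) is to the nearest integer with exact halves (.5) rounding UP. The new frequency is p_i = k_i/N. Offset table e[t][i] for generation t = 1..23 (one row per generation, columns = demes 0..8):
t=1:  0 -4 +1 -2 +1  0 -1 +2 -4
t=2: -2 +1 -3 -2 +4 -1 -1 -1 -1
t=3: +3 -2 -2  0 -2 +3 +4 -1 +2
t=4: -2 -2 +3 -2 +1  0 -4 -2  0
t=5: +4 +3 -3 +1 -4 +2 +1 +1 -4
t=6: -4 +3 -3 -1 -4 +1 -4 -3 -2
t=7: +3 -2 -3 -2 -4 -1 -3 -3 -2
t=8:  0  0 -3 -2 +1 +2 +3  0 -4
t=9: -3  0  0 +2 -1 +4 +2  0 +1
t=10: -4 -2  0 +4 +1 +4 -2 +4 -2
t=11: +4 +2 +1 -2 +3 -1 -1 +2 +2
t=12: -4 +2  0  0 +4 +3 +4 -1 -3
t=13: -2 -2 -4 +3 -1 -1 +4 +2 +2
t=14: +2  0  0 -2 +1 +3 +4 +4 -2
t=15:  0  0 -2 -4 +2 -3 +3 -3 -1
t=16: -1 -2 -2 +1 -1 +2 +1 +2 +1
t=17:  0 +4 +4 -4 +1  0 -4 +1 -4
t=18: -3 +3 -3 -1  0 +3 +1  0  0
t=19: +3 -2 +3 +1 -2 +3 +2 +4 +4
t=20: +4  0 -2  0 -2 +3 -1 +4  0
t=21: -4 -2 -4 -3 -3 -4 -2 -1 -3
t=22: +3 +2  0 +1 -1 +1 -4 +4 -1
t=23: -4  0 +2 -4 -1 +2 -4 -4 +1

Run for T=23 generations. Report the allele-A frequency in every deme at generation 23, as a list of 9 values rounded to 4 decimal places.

[0.5882, 0.4706, 0.1912, 0.0000, 0.0000, 0.1618, 0.0000, 0.1471, 0.0588]

t=0: k=[68 68 0 0 0 0 0 0 0]
t=1: x=[68.0000 64.5257 3.3515 0.0000 0.0000 0.0000 0.0000 0.0000 0.0000] k=[68 61 4 0 0 0 0 0 0]
t=2: x=[67.6392 58.3125 6.5599 0.1985 0.0000 0.0000 0.0000 0.0000 0.0000] k=[66 59 4 0 0 0 0 0 0]
t=3: x=[65.5799 56.3824 6.4611 0.1985 0.0000 0.0000 0.0000 0.0000 0.0000] k=[68 54 4 0 0 0 0 0 0]
t=4: x=[67.2786 51.9223 6.2141 0.1985 0.0000 0.0000 0.0000 0.0000 0.0000] k=[65 50 9 0 0 0 0 0 0]
t=5: x=[64.1406 48.3839 10.4655 0.4466 0.0000 0.0000 0.0000 0.0000 0.0000] k=[68 51 7 1 0 0 0 0 0]
t=6: x=[67.1240 49.3435 8.7837 1.2408 0.0500 0.0000 0.0000 0.0000 0.0000] k=[63 52 6 0 0 0 0 0 0]
t=7: x=[62.2928 49.9499 7.8939 0.2978 0.0000 0.0000 0.0000 0.0000 0.0000] k=[65 48 5 0 0 0 0 0 0]
t=8: x=[64.0379 46.3657 6.8069 0.2481 0.0000 0.0000 0.0000 0.0000 0.0000] k=[64 46 4 0 0 0 0 0 0]
t=9: x=[62.9597 44.4509 5.8191 0.1985 0.0000 0.0000 0.0000 0.0000 0.0000] k=[60 44 6 2 0 0 0 0 0]
t=10: x=[58.9640 42.5386 7.5974 2.0847 0.1000 0.0000 0.0000 0.0000 0.0000] k=[55 41 8 6 1 0 0 0 0]
t=11: x=[53.9637 39.6746 9.4266 5.8099 1.2000 0.0504 0.0000 0.0000 0.0000] k=[58 42 10 4 4 0 0 0 0]
t=12: x=[56.9204 40.8296 11.1583 4.2698 3.8000 0.2015 0.0000 0.0000 0.0000] k=[53 43 11 4 8 3 0 0 0]
t=13: x=[52.1325 41.5331 12.0989 4.5181 7.5500 3.1222 0.1522 0.0000 0.0000] k=[50 40 8 8 7 2 4 0 0]
t=14: x=[49.0870 38.5206 9.4761 7.8973 6.8000 2.3670 3.7524 0.2045 0.0000] k=[51 39 9 6 8 5 8 4 0]
t=15: x=[49.9998 37.7182 10.2181 6.2074 7.7500 5.3366 7.7517 4.0846 0.2060] k=[50 38 8 2 10 2 11 1 0]
t=16: x=[48.9856 36.7160 9.0804 2.6805 9.2000 2.8705 10.1782 1.4819 0.0515] k=[48 35 7 4 8 5 11 3 1]
t=17: x=[46.9094 33.8631 8.1411 4.3194 7.6500 5.4876 10.4308 3.3706 1.1325] k=[47 38 12 0 9 5 6 4 0]
t=18: x=[46.1002 36.7661 12.5446 1.0422 8.3500 5.2863 5.9301 3.9826 0.2060] k=[43 40 10 0 8 8 7 4 0]
t=19: x=[42.3654 38.2698 10.8614 0.8933 7.6000 8.0026 6.9929 4.0336 0.2060] k=[45 36 14 2 6 11 9 8 4]
t=20: x=[44.0799 34.9636 14.3283 2.7799 6.0500 10.7173 9.1674 8.0058 4.3180] k=[48 35 12 3 4 14 8 12 4]
t=21: x=[46.9094 34.1132 12.5446 3.4751 4.4500 13.2797 8.6114 11.6127 4.5232] k=[43 32 9 0 1 9 7 11 2]
t=22: x=[41.9624 31.0157 9.5750 0.4963 1.3500 8.5557 7.3976 10.5468 2.5208] k=[45 33 10 1 0 10 3 15 2]
t=23: x=[43.9285 32.0642 10.5644 1.3897 0.5500 9.2093 4.0058 13.9957 2.7263] k=[40 32 13 0 0 11 0 10 4]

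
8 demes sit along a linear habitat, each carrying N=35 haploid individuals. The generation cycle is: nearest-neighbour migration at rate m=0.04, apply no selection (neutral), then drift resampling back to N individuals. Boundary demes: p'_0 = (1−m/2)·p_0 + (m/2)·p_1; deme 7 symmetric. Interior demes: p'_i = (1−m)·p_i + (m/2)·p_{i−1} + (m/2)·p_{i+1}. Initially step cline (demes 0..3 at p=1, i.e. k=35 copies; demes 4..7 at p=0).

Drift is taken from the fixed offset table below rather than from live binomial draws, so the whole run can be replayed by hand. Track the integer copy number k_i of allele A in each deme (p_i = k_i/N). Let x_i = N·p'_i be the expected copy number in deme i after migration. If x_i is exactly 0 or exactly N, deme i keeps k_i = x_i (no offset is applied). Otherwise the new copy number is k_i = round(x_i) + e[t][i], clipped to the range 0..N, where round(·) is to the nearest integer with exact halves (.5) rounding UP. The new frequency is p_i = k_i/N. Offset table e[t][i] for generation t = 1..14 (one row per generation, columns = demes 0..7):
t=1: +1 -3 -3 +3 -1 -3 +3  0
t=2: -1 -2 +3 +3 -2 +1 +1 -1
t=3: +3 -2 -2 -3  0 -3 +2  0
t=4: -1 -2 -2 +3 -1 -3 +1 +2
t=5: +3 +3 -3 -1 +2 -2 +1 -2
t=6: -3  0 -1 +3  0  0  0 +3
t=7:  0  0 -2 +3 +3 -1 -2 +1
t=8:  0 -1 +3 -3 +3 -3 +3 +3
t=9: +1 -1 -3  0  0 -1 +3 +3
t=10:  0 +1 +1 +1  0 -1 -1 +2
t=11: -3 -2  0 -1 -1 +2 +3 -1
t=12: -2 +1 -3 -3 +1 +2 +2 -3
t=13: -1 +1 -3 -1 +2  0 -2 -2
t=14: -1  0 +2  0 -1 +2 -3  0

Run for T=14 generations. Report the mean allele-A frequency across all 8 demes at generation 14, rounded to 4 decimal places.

t=0: k=[35 35 35 35 0 0 0 0]
t=1: x=[35.0000 35.0000 35.0000 34.3000 0.7000 0.0000 0.0000 0.0000] k=[35 35 35 35 0 0 0 0]
t=2: x=[35.0000 35.0000 35.0000 34.3000 0.7000 0.0000 0.0000 0.0000] k=[35 35 35 35 0 0 0 0]
t=3: x=[35.0000 35.0000 35.0000 34.3000 0.7000 0.0000 0.0000 0.0000] k=[35 35 35 31 1 0 0 0]
t=4: x=[35.0000 35.0000 34.9200 30.4800 1.5800 0.0200 0.0000 0.0000] k=[35 35 33 33 1 0 0 0]
t=5: x=[35.0000 34.9600 33.0400 32.3600 1.6200 0.0200 0.0000 0.0000] k=[35 35 30 31 4 0 0 0]
t=6: x=[35.0000 34.9000 30.1200 30.4400 4.4600 0.0800 0.0000 0.0000] k=[35 35 29 33 4 0 0 0]
t=7: x=[35.0000 34.8800 29.2000 32.3400 4.5000 0.0800 0.0000 0.0000] k=[35 35 27 35 8 0 0 0]
t=8: x=[35.0000 34.8400 27.3200 34.3000 8.3800 0.1600 0.0000 0.0000] k=[35 34 30 31 11 0 0 0]
t=9: x=[34.9800 33.9400 30.1000 30.5800 11.1800 0.2200 0.0000 0.0000] k=[35 33 27 31 11 0 0 0]
t=10: x=[34.9600 32.9200 27.2000 30.5200 11.1800 0.2200 0.0000 0.0000] k=[35 34 28 32 11 0 0 0]
t=11: x=[34.9800 33.9000 28.2000 31.5000 11.2000 0.2200 0.0000 0.0000] k=[32 32 28 31 10 2 0 0]
t=12: x=[32.0000 31.9200 28.1400 30.5200 10.2600 2.1200 0.0400 0.0000] k=[30 33 25 28 11 4 2 0]
t=13: x=[30.0600 32.7800 25.2200 27.6000 11.2000 4.1000 2.0000 0.0400] k=[29 34 22 27 13 4 0 0]
t=14: x=[29.1000 33.6600 22.3400 26.6200 13.1000 4.1000 0.0800 0.0000] k=[28 34 24 27 12 6 0 0]

0.4679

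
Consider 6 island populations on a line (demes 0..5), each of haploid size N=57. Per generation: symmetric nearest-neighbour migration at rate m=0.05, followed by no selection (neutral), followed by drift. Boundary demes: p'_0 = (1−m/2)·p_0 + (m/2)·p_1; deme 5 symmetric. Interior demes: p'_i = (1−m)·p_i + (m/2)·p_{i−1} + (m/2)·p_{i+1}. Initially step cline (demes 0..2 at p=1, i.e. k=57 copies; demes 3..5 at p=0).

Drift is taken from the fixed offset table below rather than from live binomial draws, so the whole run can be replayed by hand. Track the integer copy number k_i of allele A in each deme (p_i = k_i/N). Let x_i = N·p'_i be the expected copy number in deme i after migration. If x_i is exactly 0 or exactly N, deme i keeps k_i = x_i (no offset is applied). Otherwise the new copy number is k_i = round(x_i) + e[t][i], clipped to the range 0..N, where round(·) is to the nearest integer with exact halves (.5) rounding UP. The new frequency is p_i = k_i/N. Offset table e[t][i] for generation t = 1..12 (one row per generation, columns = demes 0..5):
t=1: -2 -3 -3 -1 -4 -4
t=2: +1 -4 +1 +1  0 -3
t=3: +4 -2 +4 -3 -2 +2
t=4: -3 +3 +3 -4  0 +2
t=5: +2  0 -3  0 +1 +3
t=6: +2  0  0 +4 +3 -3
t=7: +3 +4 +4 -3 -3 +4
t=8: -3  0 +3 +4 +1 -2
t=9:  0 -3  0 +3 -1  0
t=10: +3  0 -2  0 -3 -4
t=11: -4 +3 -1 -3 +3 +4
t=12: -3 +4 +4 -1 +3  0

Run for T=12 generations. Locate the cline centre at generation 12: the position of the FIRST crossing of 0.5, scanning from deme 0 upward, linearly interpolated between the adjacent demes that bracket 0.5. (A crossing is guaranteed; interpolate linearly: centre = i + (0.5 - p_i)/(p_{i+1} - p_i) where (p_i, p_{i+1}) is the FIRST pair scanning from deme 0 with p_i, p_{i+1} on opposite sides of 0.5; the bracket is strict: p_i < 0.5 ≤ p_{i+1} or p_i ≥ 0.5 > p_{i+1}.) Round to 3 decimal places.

t=0: k=[57 57 57 0 0 0]
t=1: x=[57.0000 57.0000 55.5750 1.4250 0.0000 0.0000] k=[57 57 53 0 0 0]
t=2: x=[57.0000 56.9000 51.7750 1.3250 0.0000 0.0000] k=[57 53 53 2 0 0]
t=3: x=[56.9000 53.1000 51.7250 3.2250 0.0500 0.0000] k=[57 51 56 0 0 0]
t=4: x=[56.8500 51.2750 54.4750 1.4000 0.0000 0.0000] k=[54 54 57 0 0 0]
t=5: x=[54.0000 54.0750 55.5000 1.4250 0.0000 0.0000] k=[56 54 53 1 0 0]
t=6: x=[55.9500 54.0250 51.7250 2.2750 0.0250 0.0000] k=[57 54 52 6 3 0]
t=7: x=[56.9250 54.0250 50.9000 7.0750 3.0000 0.0750] k=[57 57 55 4 0 4]
t=8: x=[57.0000 56.9500 53.7750 5.1750 0.2000 3.9000] k=[57 57 57 9 1 2]
t=9: x=[57.0000 57.0000 55.8000 10.0000 1.2250 1.9750] k=[57 57 56 13 0 2]
t=10: x=[57.0000 56.9750 54.9500 13.7500 0.3750 1.9500] k=[57 57 53 14 0 0]
t=11: x=[57.0000 56.9000 52.1250 14.6250 0.3500 0.0000] k=[57 57 51 12 3 0]
t=12: x=[57.0000 56.8500 50.1750 12.7500 3.1500 0.0750] k=[57 57 54 12 6 0]

2.607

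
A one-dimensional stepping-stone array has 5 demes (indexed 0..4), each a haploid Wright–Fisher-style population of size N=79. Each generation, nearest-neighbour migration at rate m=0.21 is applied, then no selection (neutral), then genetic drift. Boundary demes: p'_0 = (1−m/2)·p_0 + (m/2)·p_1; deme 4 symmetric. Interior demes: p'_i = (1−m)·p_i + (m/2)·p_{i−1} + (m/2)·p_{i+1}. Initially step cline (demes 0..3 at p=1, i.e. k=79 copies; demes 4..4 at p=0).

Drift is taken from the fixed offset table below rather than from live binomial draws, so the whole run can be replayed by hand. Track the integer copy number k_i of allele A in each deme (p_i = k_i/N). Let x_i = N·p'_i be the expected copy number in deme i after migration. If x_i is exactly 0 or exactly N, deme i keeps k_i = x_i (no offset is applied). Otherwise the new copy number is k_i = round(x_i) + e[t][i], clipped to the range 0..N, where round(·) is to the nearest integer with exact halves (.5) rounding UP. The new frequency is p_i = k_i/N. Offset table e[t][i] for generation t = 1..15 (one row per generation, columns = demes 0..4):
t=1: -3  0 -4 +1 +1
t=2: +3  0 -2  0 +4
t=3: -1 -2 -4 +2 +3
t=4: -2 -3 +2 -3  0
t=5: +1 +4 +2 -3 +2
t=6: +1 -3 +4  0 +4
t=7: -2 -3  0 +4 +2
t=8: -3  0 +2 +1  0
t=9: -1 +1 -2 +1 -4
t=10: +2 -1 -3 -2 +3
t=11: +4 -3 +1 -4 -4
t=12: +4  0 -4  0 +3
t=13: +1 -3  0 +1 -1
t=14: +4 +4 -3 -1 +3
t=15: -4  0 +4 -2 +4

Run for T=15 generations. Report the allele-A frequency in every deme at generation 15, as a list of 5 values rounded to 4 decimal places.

[0.9367, 0.9114, 0.8228, 0.6709, 0.7342]

t=0: k=[79 79 79 79 0]
t=1: x=[79.0000 79.0000 79.0000 70.7050 8.2950] k=[79 79 79 72 9]
t=2: x=[79.0000 79.0000 78.2650 66.1200 15.6150] k=[79 79 76 66 20]
t=3: x=[79.0000 78.6850 75.2650 62.2200 24.8300] k=[79 77 71 64 28]
t=4: x=[78.7900 76.5800 70.8950 60.9550 31.7800] k=[77 74 73 58 32]
t=5: x=[76.6850 74.2100 71.5300 56.8450 34.7300] k=[78 78 74 54 37]
t=6: x=[78.0000 77.5800 72.3200 54.3150 38.7850] k=[79 75 76 54 43]
t=7: x=[78.5800 75.5250 73.5850 55.1550 44.1550] k=[77 73 74 59 46]
t=8: x=[76.5800 73.5250 72.3200 59.2100 47.3650] k=[74 74 74 60 47]
t=9: x=[74.0000 74.0000 72.5300 60.1050 48.3650] k=[73 75 71 61 44]
t=10: x=[73.2100 74.3700 70.3700 60.2650 45.7850] k=[75 73 67 58 49]
t=11: x=[74.7900 72.5800 66.6850 58.0000 49.9450] k=[79 70 68 54 46]
t=12: x=[78.0550 70.7350 66.7400 54.6300 46.8400] k=[79 71 63 55 50]
t=13: x=[78.1600 71.0000 63.0000 55.3150 50.5250] k=[79 68 63 56 50]
t=14: x=[77.8450 68.6300 62.7900 56.1050 50.6300] k=[79 73 60 55 54]
t=15: x=[78.3700 72.2650 60.8400 55.4200 54.1050] k=[74 72 65 53 58]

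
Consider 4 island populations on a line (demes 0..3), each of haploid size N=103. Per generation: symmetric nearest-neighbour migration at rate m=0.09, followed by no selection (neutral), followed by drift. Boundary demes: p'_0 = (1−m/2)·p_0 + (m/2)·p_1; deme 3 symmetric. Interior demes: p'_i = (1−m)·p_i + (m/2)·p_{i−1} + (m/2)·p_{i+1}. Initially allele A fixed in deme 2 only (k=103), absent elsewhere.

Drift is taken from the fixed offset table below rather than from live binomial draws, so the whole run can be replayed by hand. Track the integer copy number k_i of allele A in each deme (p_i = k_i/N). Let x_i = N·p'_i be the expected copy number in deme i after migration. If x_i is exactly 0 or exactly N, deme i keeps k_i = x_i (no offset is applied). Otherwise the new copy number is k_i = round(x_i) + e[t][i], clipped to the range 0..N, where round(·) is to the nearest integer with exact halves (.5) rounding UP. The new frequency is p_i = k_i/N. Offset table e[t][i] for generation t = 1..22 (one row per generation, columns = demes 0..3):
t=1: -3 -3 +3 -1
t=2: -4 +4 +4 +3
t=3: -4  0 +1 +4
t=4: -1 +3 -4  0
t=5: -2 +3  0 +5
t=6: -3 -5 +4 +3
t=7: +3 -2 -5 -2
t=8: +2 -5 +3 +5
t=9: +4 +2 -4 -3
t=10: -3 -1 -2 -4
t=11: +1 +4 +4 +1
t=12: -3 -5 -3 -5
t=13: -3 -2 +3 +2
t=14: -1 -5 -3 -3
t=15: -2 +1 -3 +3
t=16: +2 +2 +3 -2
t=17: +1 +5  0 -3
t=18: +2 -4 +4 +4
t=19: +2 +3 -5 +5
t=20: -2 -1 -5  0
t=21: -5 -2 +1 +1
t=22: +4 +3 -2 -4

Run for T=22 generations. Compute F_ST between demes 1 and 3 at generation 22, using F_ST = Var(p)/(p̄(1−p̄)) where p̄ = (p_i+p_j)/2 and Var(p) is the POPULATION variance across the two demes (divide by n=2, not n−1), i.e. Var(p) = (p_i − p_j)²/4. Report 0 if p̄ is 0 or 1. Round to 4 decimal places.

0.0220

t=0: k=[0 0 103 0]
t=1: x=[0.0000 4.6350 93.7300 4.6350] k=[0 2 97 4]
t=2: x=[0.0900 6.1850 88.5400 8.1850] k=[0 10 93 11]
t=3: x=[0.4500 13.2850 85.5750 14.6900] k=[0 13 87 19]
t=4: x=[0.5850 15.7450 80.6100 22.0600] k=[0 19 77 22]
t=5: x=[0.8550 20.7550 71.9150 24.4750] k=[0 24 72 29]
t=6: x=[1.0800 25.0800 67.9050 30.9350] k=[0 20 72 34]
t=7: x=[0.9000 21.4400 67.9500 35.7100] k=[4 19 63 34]
t=8: x=[4.6750 20.3050 59.7150 35.3050] k=[7 15 63 40]
t=9: x=[7.3600 16.8000 59.8050 41.0350] k=[11 19 56 38]
t=10: x=[11.3600 20.3050 53.5250 38.8100] k=[8 19 52 35]
t=11: x=[8.4950 19.9900 49.7500 35.7650] k=[9 24 54 37]
t=12: x=[9.6750 24.6750 51.8850 37.7650] k=[7 20 49 33]
t=13: x=[7.5850 20.7200 46.9750 33.7200] k=[5 19 50 36]
t=14: x=[5.6300 19.7650 47.9750 36.6300] k=[5 15 45 34]
t=15: x=[5.4500 15.9000 43.1550 34.4950] k=[3 17 40 37]
t=16: x=[3.6300 17.4050 38.8300 37.1350] k=[6 19 42 35]
t=17: x=[6.5850 19.4500 40.6500 35.3150] k=[8 24 41 32]
t=18: x=[8.7200 24.0450 39.8300 32.4050] k=[11 20 44 36]
t=19: x=[11.4050 20.6750 42.5600 36.3600] k=[13 24 38 41]
t=20: x=[13.4950 24.1350 37.5050 40.8650] k=[11 23 33 41]
t=21: x=[11.5400 22.9100 32.9100 40.6400] k=[7 21 34 42]
t=22: x=[7.6300 20.9550 33.7750 41.6400] k=[12 24 32 38]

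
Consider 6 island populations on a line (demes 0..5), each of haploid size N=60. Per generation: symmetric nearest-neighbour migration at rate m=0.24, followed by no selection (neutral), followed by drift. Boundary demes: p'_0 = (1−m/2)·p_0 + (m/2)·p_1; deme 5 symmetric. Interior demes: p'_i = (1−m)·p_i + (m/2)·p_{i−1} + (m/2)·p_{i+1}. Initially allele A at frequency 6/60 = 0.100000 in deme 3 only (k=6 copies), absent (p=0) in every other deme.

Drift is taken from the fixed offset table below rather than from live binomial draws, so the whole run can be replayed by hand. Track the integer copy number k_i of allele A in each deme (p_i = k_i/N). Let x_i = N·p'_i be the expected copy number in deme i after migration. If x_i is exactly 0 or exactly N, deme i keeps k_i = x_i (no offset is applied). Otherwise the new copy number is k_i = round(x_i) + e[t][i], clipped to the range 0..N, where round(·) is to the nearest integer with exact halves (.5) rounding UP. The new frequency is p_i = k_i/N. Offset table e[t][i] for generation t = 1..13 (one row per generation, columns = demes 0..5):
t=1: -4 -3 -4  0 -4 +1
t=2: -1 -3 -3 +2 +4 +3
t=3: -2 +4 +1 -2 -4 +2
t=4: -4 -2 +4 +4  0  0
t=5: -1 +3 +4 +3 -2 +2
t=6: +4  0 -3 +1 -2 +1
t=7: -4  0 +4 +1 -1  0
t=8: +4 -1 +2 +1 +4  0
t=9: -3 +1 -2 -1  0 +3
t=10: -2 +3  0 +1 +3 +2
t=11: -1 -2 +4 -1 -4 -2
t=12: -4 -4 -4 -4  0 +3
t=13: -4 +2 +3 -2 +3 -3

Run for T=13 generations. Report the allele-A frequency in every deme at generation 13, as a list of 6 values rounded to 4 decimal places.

[0.0000, 0.0500, 0.1333, 0.0333, 0.1333, 0.1000]

t=0: k=[0 0 0 6 0 0]
t=1: x=[0.0000 0.0000 0.7200 4.5600 0.7200 0.0000] k=[0 0 0 5 0 0]
t=2: x=[0.0000 0.0000 0.6000 3.8000 0.6000 0.0000] k=[0 0 0 6 5 0]
t=3: x=[0.0000 0.0000 0.7200 5.1600 4.5200 0.6000] k=[0 0 2 3 1 3]
t=4: x=[0.0000 0.2400 1.8800 2.6400 1.4800 2.7600] k=[0 0 6 7 1 3]
t=5: x=[0.0000 0.7200 5.4000 6.1600 1.9600 2.7600] k=[0 4 9 9 0 5]
t=6: x=[0.4800 4.1200 8.4000 7.9200 1.6800 4.4000] k=[4 4 5 9 0 5]
t=7: x=[4.0000 4.1200 5.3600 7.4400 1.6800 4.4000] k=[0 4 9 8 1 4]
t=8: x=[0.4800 4.1200 8.2800 7.2800 2.2000 3.6400] k=[4 3 10 8 6 4]
t=9: x=[3.8800 3.9600 8.9200 8.0000 6.0000 4.2400] k=[1 5 7 7 6 7]
t=10: x=[1.4800 4.7600 6.7600 6.8800 6.2400 6.8800] k=[0 8 7 8 9 9]
t=11: x=[0.9600 6.9200 7.2400 8.0000 8.8800 9.0000] k=[0 5 11 7 5 7]
t=12: x=[0.6000 5.1200 9.8000 7.2400 5.4800 6.7600] k=[0 1 6 3 5 10]
t=13: x=[0.1200 1.4800 5.0400 3.6000 5.3600 9.4000] k=[0 3 8 2 8 6]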